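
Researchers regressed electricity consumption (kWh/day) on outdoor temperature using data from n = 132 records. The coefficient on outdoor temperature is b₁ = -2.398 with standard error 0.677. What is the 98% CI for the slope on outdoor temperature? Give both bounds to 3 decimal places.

(-3.993, -0.803)

df = n − 2 = 132 − 2 = 130.
t* = t_{0.01, 130} = 2.355375.
Margin = t* × SE = 2.355375 × 0.677 = 1.59459.
CI: -2.398 ± 1.59459 → (-3.993, -0.803).
With 98% confidence, each one-unit increase in outdoor temperature is associated with a change of between -3.993 and -0.803 kWh/day in electricity consumption.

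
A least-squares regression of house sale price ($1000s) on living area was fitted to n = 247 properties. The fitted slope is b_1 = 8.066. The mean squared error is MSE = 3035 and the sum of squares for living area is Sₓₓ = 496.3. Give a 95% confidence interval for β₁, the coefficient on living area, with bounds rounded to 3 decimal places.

(3.195, 12.937)

SE(b_1) = √(MSE/Sₓₓ) = √(3035/496.3) = 2.4729.
df = n − 2 = 245.
t* = t_{0.025, 245} = 1.969694.
Margin = t* × SE = 1.969694 × 2.4729 = 4.87086.
CI: 8.066 ± 4.87086 → (3.195, 12.937).
With 95% confidence, each one-unit increase in living area is associated with a change of between 3.195 and 12.937 $1000s in house sale price.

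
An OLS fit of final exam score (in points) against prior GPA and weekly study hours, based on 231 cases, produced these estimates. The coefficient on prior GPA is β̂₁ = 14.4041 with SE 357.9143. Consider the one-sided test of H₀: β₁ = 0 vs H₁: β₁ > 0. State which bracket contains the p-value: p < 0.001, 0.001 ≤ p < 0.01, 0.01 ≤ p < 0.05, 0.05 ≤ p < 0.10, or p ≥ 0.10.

p ≥ 0.10

t = 14.4041 / 357.9143 = 0.040.
df = n − k − 1 = 231 − 2 − 1 = 228.
One-sided p = P(T_{228} > t) ≈ 0.4840.
So p ≥ 0.10.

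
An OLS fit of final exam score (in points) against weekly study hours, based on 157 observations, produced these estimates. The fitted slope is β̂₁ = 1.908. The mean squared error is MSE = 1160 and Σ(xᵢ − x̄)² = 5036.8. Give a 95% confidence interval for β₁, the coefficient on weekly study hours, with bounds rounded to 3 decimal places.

(0.960, 2.856)

SE(β̂₁) = √(MSE/Sₓₓ) = √(1160/5036.8) = 0.479901.
df = n − 2 = 155.
t* = t_{0.025, 155} = 1.975387.
Margin = t* × SE = 1.975387 × 0.479901 = 0.94799.
CI: 1.908 ± 0.94799 → (0.960, 2.856).
With 95% confidence, each one-unit increase in weekly study hours is associated with a change of between 0.960 and 2.856 points in final exam score.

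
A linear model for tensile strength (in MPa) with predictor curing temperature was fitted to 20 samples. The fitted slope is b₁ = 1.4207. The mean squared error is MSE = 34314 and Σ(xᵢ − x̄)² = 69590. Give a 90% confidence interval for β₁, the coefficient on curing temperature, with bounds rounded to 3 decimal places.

(0.203, 2.638)

SE(b₁) = √(MSE/Sₓₓ) = √(34314/69590) = 0.702202.
df = n − 2 = 18.
t* = t_{0.05, 18} = 1.734064.
Margin = t* × SE = 1.734064 × 0.702202 = 1.21766.
CI: 1.4207 ± 1.21766 → (0.203, 2.638).
With 90% confidence, each one-unit increase in curing temperature is associated with a change of between 0.203 and 2.638 MPa in tensile strength.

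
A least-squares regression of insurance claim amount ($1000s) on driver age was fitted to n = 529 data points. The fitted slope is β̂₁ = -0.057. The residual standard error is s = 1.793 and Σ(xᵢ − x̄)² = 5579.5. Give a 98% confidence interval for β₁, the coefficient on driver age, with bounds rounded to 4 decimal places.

(-0.1130, -0.0010)

SE(β̂₁) = s/√Sₓₓ = 1.793/√5579.5 = 0.0240039.
df = n − 2 = 527.
t* = t_{0.01, 527} = 2.333445.
Margin = t* × SE = 2.333445 × 0.0240039 = 0.056012.
CI: -0.057 ± 0.056012 → (-0.1130, -0.0010).
With 98% confidence, each one-unit increase in driver age is associated with a change of between -0.1130 and -0.0010 $1000s in insurance claim amount.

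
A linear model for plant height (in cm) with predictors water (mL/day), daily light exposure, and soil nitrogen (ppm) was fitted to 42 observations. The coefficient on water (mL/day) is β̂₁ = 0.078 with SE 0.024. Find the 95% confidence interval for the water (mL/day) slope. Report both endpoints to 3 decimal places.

df = n − k − 1 = 42 − 3 − 1 = 38.
t* = t_{0.025, 38} = 2.024394.
Margin = t* × SE = 2.024394 × 0.024 = 0.04859.
CI: 0.078 ± 0.04859 → (0.029, 0.127).
With 95% confidence, each one-unit increase in water (mL/day) is associated with a change of between 0.029 and 0.127 cm in plant height, holding the other predictors fixed.

(0.029, 0.127)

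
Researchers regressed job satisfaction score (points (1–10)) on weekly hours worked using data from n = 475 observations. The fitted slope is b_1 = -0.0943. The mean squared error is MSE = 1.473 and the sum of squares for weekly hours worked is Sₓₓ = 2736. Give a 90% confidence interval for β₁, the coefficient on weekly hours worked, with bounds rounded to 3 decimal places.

(-0.133, -0.056)

SE(b_1) = √(MSE/Sₓₓ) = √(1.473/2736) = 0.023203.
df = n − 2 = 473.
t* = t_{0.05, 473} = 1.648081.
Margin = t* × SE = 1.648081 × 0.023203 = 0.03824.
CI: -0.0943 ± 0.03824 → (-0.133, -0.056).
With 90% confidence, each one-unit increase in weekly hours worked is associated with a change of between -0.133 and -0.056 points (1–10) in job satisfaction score.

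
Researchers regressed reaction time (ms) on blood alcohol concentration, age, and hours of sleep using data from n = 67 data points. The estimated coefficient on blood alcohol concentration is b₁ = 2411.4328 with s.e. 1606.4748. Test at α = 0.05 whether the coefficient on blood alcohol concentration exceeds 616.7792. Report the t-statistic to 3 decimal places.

H₀: β₁ = 616.7792 vs H₁: β₁ > 616.7792.
t = (b₁ − β₁⁰)/SE = (2411.4328 − 616.7792) / 1606.4748 = 1.117.
df = n − k − 1 = 67 − 3 − 1 = 63.
One-sided p ≈ 0.1341, which is ≥ 0.05, so fail to reject H₀.
The data do not give significant evidence that the true slope on blood alcohol concentration exceeds 616.7792 ms per unit, holding the other predictors fixed.

t = 1.117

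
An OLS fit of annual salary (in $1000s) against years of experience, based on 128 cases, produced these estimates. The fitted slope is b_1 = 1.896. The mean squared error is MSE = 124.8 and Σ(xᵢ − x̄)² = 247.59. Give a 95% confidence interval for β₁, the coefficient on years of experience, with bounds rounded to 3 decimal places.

SE(b_1) = √(MSE/Sₓₓ) = √(124.8/247.59) = 0.709971.
df = n − 2 = 126.
t* = t_{0.025, 126} = 1.978971.
Margin = t* × SE = 1.978971 × 0.709971 = 1.40501.
CI: 1.896 ± 1.40501 → (0.491, 3.301).
With 95% confidence, each one-unit increase in years of experience is associated with a change of between 0.491 and 3.301 $1000s in annual salary.

(0.491, 3.301)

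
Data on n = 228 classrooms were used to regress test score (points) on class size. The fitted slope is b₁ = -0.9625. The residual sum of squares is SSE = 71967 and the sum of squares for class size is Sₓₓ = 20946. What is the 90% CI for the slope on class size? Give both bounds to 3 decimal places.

(-1.166, -0.759)

MSE = SSE/(n − 2) = 71967/226 = 318.438.
SE(b₁) = √(MSE/Sₓₓ) = √(318.438/20946) = 0.1233.
df = n − 2 = 226.
t* = t_{0.05, 226} = 1.651624.
Margin = t* × SE = 1.651624 × 0.1233 = 0.20364.
CI: -0.9625 ± 0.20364 → (-1.166, -0.759).
With 90% confidence, each one-unit increase in class size is associated with a change of between -1.166 and -0.759 points in test score.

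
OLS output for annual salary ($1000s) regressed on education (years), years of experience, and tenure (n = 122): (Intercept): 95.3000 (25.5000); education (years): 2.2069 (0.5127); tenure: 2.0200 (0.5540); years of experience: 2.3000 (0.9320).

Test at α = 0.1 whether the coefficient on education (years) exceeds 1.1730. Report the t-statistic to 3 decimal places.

Read off: b = 2.2069, SE = 0.5127 for education (years).
H₀: β₁ = 1.1730 vs H₁: β₁ > 1.1730.
t = (2.2069 − 1.1730) / 0.5127 = 2.017.
df = n − k − 1 = 122 − 3 − 1 = 118.
One-sided p ≈ 0.0230, which is < 0.1, so reject H₀.
There is evidence that the true slope on education (years) exceeds 1.1730 $1000s per unit, holding the other predictors fixed.

t = 2.017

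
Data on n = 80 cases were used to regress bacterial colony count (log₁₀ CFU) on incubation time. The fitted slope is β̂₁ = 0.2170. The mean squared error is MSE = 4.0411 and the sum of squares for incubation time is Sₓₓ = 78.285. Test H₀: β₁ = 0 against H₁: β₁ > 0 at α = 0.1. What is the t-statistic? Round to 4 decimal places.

t = 0.9551

SE(β̂₁) = √(MSE/Sₓₓ) = √(4.0411/78.285) = 0.227201.
t = 0.2170 / 0.227201 = 0.9551.
df = n − 2 = 78.
One-sided p ≈ 0.1712, which is ≥ 0.1, so fail to reject H₀.
The data do not give significant evidence that the true slope on incubation time is positive.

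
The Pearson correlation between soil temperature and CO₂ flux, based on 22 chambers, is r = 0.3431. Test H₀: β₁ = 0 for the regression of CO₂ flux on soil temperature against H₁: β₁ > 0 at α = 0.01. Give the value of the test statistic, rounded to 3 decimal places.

t = r·√(n − 2)/√(1 − r²) = 0.3431·√20/√0.882282 = 1.634.
df = n − 2 = 20.
One-sided p ≈ 0.0590, which is ≥ 0.01, so fail to reject H₀.
The data do not give significant evidence of a linear association between soil temperature and CO₂ flux.

t = 1.634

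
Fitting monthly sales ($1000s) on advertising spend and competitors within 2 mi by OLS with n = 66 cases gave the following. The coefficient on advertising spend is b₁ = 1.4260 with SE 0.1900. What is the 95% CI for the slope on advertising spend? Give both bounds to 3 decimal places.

df = n − k − 1 = 66 − 2 − 1 = 63.
t* = t_{0.025, 63} = 1.998341.
Margin = t* × SE = 1.998341 × 0.1900 = 0.37968.
CI: 1.4260 ± 0.37968 → (1.046, 1.806).
With 95% confidence, each one-unit increase in advertising spend is associated with a change of between 1.046 and 1.806 $1000s in monthly sales, holding the other predictors fixed.

(1.046, 1.806)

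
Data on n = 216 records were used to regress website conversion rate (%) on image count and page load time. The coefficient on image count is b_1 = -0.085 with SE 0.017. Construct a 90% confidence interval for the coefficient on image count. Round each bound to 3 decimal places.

(-0.113, -0.057)

df = n − k − 1 = 216 − 2 − 1 = 213.
t* = t_{0.05, 213} = 1.652039.
Margin = t* × SE = 1.652039 × 0.017 = 0.02808.
CI: -0.085 ± 0.02808 → (-0.113, -0.057).
With 90% confidence, each one-unit increase in image count is associated with a change of between -0.113 and -0.057 % in website conversion rate, holding the other predictors fixed.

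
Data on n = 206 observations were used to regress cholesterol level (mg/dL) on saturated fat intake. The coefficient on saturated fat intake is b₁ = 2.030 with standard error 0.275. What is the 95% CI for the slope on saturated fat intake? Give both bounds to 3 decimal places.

(1.488, 2.572)

df = n − 2 = 206 − 2 = 204.
t* = t_{0.025, 204} = 1.971661.
Margin = t* × SE = 1.971661 × 0.275 = 0.54221.
CI: 2.030 ± 0.54221 → (1.488, 2.572).
With 95% confidence, each one-unit increase in saturated fat intake is associated with a change of between 1.488 and 2.572 mg/dL in cholesterol level.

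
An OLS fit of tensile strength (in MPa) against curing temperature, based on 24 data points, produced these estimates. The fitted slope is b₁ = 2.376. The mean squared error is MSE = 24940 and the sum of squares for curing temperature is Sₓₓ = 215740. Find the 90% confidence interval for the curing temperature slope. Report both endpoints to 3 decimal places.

(1.792, 2.960)

SE(b₁) = √(MSE/Sₓₓ) = √(24940/215740) = 0.340003.
df = n − 2 = 22.
t* = t_{0.05, 22} = 1.717144.
Margin = t* × SE = 1.717144 × 0.340003 = 0.58383.
CI: 2.376 ± 0.58383 → (1.792, 2.960).
With 90% confidence, each one-unit increase in curing temperature is associated with a change of between 1.792 and 2.960 MPa in tensile strength.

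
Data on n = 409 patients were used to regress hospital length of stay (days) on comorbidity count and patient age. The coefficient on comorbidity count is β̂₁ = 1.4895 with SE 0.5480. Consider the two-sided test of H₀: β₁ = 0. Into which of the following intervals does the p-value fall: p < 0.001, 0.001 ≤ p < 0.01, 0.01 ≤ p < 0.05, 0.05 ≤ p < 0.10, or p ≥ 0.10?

0.001 ≤ p < 0.01

t = 1.4895 / 0.5480 = 2.718.
df = n − k − 1 = 409 − 2 − 1 = 406.
Two-sided p = 2·P(T_{406} > |t|) ≈ 0.0068.
So 0.001 ≤ p < 0.01.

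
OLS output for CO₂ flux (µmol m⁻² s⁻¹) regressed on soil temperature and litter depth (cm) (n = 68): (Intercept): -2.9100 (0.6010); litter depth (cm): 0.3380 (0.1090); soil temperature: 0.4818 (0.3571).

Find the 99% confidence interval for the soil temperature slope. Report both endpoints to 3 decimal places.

(-0.466, 1.429)

Read off: b = 0.4818, SE = 0.3571 for soil temperature.
df = n − k − 1 = 68 − 2 − 1 = 65.
t* = t_{0.005, 65} = 2.653604.
Margin = t* × SE = 2.653604 × 0.3571 = 0.94760.
CI: 0.4818 ± 0.94760 → (-0.466, 1.429).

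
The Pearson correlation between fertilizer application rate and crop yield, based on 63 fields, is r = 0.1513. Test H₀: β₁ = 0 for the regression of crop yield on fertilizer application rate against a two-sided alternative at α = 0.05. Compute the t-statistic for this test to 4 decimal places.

t = 1.1955

t = r·√(n − 2)/√(1 − r²) = 0.1513·√61/√0.977108 = 1.1955.
df = n − 2 = 61.
Two-sided p ≈ 0.2365, which is ≥ 0.05, so fail to reject H₀.
The data do not give significant evidence of a linear association between fertilizer application rate and crop yield.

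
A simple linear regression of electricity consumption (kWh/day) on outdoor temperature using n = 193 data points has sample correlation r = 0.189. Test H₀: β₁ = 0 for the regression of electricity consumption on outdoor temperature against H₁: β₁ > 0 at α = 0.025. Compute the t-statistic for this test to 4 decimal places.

t = r·√(n − 2)/√(1 − r²) = 0.189·√191/√0.964279 = 2.6600.
df = n − 2 = 191.
One-sided p ≈ 0.0042, which is < 0.025, so reject H₀.
There is evidence of a linear association between outdoor temperature and electricity consumption.

t = 2.6600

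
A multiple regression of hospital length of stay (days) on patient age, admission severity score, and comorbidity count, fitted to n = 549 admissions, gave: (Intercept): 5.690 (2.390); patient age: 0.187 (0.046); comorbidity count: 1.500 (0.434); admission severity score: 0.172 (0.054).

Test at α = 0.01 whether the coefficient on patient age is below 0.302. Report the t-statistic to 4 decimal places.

Read off: b = 0.187, SE = 0.046 for patient age.
H₀: β₁ = 0.302 vs H₁: β₁ < 0.302.
t = (0.187 − 0.302) / 0.046 = -2.5000.
df = n − k − 1 = 549 − 3 − 1 = 545.
One-sided p ≈ 0.0064, which is < 0.01, so reject H₀.
There is evidence that the true slope on patient age is below 0.302 days per unit, holding the other predictors fixed.

t = -2.5000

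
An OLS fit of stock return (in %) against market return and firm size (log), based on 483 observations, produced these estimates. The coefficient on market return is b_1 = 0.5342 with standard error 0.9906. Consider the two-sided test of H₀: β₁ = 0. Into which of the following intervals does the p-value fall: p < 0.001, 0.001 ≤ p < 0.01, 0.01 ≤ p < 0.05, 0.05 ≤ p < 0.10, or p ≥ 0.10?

p ≥ 0.10

t = 0.5342 / 0.9906 = 0.539.
df = n − k − 1 = 483 − 2 − 1 = 480.
Two-sided p = 2·P(T_{480} > |t|) ≈ 0.5900.
So p ≥ 0.10.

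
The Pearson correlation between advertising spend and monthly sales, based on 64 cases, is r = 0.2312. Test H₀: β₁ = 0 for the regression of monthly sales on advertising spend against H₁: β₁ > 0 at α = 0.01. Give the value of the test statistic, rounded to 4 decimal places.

t = r·√(n − 2)/√(1 − r²) = 0.2312·√62/√0.946547 = 1.8712.
df = n − 2 = 62.
One-sided p ≈ 0.0330, which is ≥ 0.01, so fail to reject H₀.
The data do not give significant evidence of a linear association between advertising spend and monthly sales.

t = 1.8712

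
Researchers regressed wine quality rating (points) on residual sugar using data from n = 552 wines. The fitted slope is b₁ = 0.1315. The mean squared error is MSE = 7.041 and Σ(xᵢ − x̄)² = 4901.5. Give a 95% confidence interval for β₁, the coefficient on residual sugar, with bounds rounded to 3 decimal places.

(0.057, 0.206)

SE(b₁) = √(MSE/Sₓₓ) = √(7.041/4901.5) = 0.0379012.
df = n − 2 = 550.
t* = t_{0.025, 550} = 1.964287.
Margin = t* × SE = 1.964287 × 0.0379012 = 0.07445.
CI: 0.1315 ± 0.07445 → (0.057, 0.206).
With 95% confidence, each one-unit increase in residual sugar is associated with a change of between 0.057 and 0.206 points in wine quality rating.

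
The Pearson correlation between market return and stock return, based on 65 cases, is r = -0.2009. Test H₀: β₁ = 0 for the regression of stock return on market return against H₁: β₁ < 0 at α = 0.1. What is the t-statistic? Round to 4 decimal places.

t = -1.6278

t = r·√(n − 2)/√(1 − r²) = -0.2009·√63/√0.959639 = -1.6278.
df = n − 2 = 63.
One-sided p ≈ 0.0543, which is < 0.1, so reject H₀.
There is evidence of a linear association between market return and stock return.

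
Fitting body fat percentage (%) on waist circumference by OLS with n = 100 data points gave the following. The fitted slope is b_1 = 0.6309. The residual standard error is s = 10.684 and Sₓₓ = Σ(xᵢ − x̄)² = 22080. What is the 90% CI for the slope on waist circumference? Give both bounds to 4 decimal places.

(0.5115, 0.7503)

SE(b_1) = s/√Sₓₓ = 10.684/√22080 = 0.0719009.
df = n − 2 = 98.
t* = t_{0.05, 98} = 1.660551.
Margin = t* × SE = 1.660551 × 0.0719009 = 0.119395.
CI: 0.6309 ± 0.119395 → (0.5115, 0.7503).
With 90% confidence, each one-unit increase in waist circumference is associated with a change of between 0.5115 and 0.7503 % in body fat percentage.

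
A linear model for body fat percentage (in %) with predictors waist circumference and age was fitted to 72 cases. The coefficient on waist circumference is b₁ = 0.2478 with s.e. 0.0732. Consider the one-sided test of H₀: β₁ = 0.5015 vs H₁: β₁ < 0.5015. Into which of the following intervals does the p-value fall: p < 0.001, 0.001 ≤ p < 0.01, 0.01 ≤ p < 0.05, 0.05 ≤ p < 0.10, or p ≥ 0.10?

p < 0.001

t = (0.2478 − 0.5015) / 0.0732 = -3.466.
df = n − k − 1 = 72 − 2 − 1 = 69.
One-sided p = P(T_{69} < t) ≈ 0.0005.
So p < 0.001.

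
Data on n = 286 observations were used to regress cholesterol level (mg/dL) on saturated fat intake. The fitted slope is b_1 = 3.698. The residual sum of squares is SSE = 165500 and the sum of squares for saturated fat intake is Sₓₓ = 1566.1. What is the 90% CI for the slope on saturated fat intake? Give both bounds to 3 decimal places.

MSE = SSE/(n − 2) = 165500/284 = 582.746.
SE(b_1) = √(MSE/Sₓₓ) = √(582.746/1566.1) = 0.61.
df = n − 2 = 284.
t* = t_{0.05, 284} = 1.650237.
Margin = t* × SE = 1.650237 × 0.61 = 1.00664.
CI: 3.698 ± 1.00664 → (2.691, 4.705).
With 90% confidence, each one-unit increase in saturated fat intake is associated with a change of between 2.691 and 4.705 mg/dL in cholesterol level.

(2.691, 4.705)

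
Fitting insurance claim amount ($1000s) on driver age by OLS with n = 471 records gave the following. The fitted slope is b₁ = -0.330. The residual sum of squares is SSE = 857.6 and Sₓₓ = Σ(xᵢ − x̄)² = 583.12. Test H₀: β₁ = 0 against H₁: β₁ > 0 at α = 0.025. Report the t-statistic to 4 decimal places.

MSE = SSE/(n − 2) = 857.6/469 = 1.82857.
SE(b₁) = √(MSE/Sₓₓ) = √(1.82857/583.12) = 0.0559986.
t = -0.330 / 0.0559986 = -5.8930.
df = n − 2 = 469.
One-sided p ≈ 1.0000, which is ≥ 0.025, so fail to reject H₀.
The data do not give significant evidence that the true slope on driver age is positive.

t = -5.8930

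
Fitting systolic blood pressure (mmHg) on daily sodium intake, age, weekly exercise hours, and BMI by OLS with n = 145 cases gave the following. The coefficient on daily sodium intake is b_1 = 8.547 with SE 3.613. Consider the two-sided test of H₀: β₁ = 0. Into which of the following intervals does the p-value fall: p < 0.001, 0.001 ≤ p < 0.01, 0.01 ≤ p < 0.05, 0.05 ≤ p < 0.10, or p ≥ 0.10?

0.01 ≤ p < 0.05

t = 8.547 / 3.613 = 2.366.
df = n − k − 1 = 145 − 4 − 1 = 140.
Two-sided p = 2·P(T_{140} > |t|) ≈ 0.0194.
So 0.01 ≤ p < 0.05.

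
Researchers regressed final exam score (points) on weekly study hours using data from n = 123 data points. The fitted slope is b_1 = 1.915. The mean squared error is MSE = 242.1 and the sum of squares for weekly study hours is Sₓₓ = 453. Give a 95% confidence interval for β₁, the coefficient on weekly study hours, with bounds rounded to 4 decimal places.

SE(b_1) = √(MSE/Sₓₓ) = √(242.1/453) = 0.731052.
df = n − 2 = 121.
t* = t_{0.025, 121} = 1.979764.
Margin = t* × SE = 1.979764 × 0.731052 = 1.447310.
CI: 1.915 ± 1.447310 → (0.4677, 3.3623).
With 95% confidence, each one-unit increase in weekly study hours is associated with a change of between 0.4677 and 3.3623 points in final exam score.

(0.4677, 3.3623)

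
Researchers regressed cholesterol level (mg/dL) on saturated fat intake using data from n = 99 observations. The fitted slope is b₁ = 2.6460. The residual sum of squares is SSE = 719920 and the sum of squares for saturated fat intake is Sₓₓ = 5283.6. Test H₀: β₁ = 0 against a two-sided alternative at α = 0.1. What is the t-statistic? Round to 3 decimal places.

t = 2.233

MSE = SSE/(n − 2) = 719920/97 = 7421.86.
SE(b₁) = √(MSE/Sₓₓ) = √(7421.86/5283.6) = 1.1852.
t = 2.6460 / 1.1852 = 2.233.
df = n − 2 = 97.
Two-sided p ≈ 0.0279, which is < 0.1, so reject H₀.
There is evidence that saturated fat intake is associated with cholesterol level.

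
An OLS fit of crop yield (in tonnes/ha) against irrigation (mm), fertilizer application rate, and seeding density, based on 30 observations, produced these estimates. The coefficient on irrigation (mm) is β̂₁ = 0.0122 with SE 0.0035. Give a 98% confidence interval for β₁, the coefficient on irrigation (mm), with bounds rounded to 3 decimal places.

df = n − k − 1 = 30 − 3 − 1 = 26.
t* = t_{0.01, 26} = 2.47863.
Margin = t* × SE = 2.47863 × 0.0035 = 0.00868.
CI: 0.0122 ± 0.00868 → (0.004, 0.021).
With 98% confidence, each one-unit increase in irrigation (mm) is associated with a change of between 0.004 and 0.021 tonnes/ha in crop yield, holding the other predictors fixed.

(0.004, 0.021)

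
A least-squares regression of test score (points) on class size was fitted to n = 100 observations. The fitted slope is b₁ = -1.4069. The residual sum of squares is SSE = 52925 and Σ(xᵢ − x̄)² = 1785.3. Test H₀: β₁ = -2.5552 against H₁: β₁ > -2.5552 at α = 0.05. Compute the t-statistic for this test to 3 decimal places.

MSE = SSE/(n − 2) = 52925/98 = 540.051.
SE(b₁) = √(MSE/Sₓₓ) = √(540.051/1785.3) = 0.549999.
t = (-1.4069 − (-2.5552)) / 0.549999 = 2.088.
df = n − 2 = 98.
One-sided p ≈ 0.0197, which is < 0.05, so reject H₀.
There is evidence that the true slope on class size exceeds -2.5552 points per unit.

t = 2.088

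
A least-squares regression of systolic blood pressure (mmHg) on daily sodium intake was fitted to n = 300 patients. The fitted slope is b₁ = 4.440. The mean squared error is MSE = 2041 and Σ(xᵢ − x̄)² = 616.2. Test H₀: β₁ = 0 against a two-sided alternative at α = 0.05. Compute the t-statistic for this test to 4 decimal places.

SE(b₁) = √(MSE/Sₓₓ) = √(2041/616.2) = 1.81996.
t = 4.440 / 1.81996 = 2.4396.
df = n − 2 = 298.
Two-sided p ≈ 0.0153, which is < 0.05, so reject H₀.
There is evidence that daily sodium intake is associated with systolic blood pressure.

t = 2.4396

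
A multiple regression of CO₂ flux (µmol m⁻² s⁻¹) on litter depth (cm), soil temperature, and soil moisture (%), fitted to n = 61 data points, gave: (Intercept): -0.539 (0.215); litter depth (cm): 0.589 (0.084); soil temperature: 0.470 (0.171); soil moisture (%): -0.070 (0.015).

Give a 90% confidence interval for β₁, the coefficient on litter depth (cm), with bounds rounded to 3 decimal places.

(0.449, 0.729)

Read off: b = 0.589, SE = 0.084 for litter depth (cm).
df = n − k − 1 = 61 − 3 − 1 = 57.
t* = t_{0.05, 57} = 1.672029.
Margin = t* × SE = 1.672029 × 0.084 = 0.14045.
CI: 0.589 ± 0.14045 → (0.449, 0.729).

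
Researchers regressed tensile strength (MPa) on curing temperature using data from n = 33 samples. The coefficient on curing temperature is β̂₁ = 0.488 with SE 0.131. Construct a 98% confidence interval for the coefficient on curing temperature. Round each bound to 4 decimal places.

df = n − 2 = 33 − 2 = 31.
t* = t_{0.01, 31} = 2.452824.
Margin = t* × SE = 2.452824 × 0.131 = 0.321320.
CI: 0.488 ± 0.321320 → (0.1667, 0.8093).
With 98% confidence, each one-unit increase in curing temperature is associated with a change of between 0.1667 and 0.8093 MPa in tensile strength.

(0.1667, 0.8093)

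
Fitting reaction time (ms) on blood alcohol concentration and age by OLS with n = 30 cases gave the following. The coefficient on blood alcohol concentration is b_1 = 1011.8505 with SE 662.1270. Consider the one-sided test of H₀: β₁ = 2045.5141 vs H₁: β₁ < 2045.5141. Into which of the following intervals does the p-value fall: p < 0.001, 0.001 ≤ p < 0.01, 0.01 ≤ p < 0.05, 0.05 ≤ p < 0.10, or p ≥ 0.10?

t = (1011.8505 − 2045.5141) / 662.1270 = -1.561.
df = n − k − 1 = 30 − 2 − 1 = 27.
One-sided p = P(T_{27} < t) ≈ 0.0651.
So 0.05 ≤ p < 0.10.

0.05 ≤ p < 0.10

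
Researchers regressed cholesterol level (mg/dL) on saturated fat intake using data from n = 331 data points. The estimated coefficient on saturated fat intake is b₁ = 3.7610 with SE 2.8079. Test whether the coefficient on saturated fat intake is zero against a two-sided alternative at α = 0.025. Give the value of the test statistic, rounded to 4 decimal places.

t = 1.3394

H₀: β₁ = 0 vs H₁: β₁ ≠ 0.
t = (b₁ − β₁⁰)/SE = 3.7610 / 2.8079 = 1.3394.
df = n − 2 = 331 − 2 = 329.
Two-sided p ≈ 0.1814, which is ≥ 0.025, so fail to reject H₀.
The data do not give significant evidence of an association between saturated fat intake and cholesterol level.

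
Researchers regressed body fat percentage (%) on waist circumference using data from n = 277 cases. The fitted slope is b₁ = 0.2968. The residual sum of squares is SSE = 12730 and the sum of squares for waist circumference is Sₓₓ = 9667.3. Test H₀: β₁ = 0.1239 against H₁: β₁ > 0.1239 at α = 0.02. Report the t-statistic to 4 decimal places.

t = 2.4986

MSE = SSE/(n − 2) = 12730/275 = 46.2909.
SE(b₁) = √(MSE/Sₓₓ) = √(46.2909/9667.3) = 0.0691983.
t = (0.2968 − 0.1239) / 0.0691983 = 2.4986.
df = n − 2 = 275.
One-sided p ≈ 0.0065, which is < 0.02, so reject H₀.
There is evidence that the true slope on waist circumference exceeds 0.1239 % per unit.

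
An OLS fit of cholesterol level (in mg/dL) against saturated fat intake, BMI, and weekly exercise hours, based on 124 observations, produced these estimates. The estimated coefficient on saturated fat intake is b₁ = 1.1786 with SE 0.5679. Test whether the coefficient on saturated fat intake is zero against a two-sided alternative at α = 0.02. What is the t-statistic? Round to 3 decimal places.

t = 2.075

H₀: β₁ = 0 vs H₁: β₁ ≠ 0.
t = (b₁ − β₁⁰)/SE = 1.1786 / 0.5679 = 2.075.
df = n − k − 1 = 124 − 3 − 1 = 120.
Two-sided p ≈ 0.0401, which is ≥ 0.02, so fail to reject H₀.
The data do not give significant evidence of an association between saturated fat intake and cholesterol level, after adjusting for the other predictors.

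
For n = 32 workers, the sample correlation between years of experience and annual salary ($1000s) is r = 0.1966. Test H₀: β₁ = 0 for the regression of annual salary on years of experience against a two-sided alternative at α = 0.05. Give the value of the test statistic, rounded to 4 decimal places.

t = 1.0983

t = r·√(n − 2)/√(1 − r²) = 0.1966·√30/√0.961348 = 1.0983.
df = n − 2 = 30.
Two-sided p ≈ 0.2808, which is ≥ 0.05, so fail to reject H₀.
The data do not give significant evidence of a linear association between years of experience and annual salary.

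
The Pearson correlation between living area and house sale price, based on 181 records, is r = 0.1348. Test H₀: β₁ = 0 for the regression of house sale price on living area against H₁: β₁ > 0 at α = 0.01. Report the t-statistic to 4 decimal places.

t = r·√(n − 2)/√(1 − r²) = 0.1348·√179/√0.981829 = 1.8201.
df = n − 2 = 179.
One-sided p ≈ 0.0352, which is ≥ 0.01, so fail to reject H₀.
The data do not give significant evidence of a linear association between living area and house sale price.

t = 1.8201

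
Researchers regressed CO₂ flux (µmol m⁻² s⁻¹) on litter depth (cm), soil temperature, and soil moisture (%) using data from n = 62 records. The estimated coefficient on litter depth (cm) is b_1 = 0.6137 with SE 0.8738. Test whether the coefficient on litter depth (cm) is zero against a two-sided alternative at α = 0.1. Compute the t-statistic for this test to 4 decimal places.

t = 0.7023

H₀: β₁ = 0 vs H₁: β₁ ≠ 0.
t = (b_1 − β₁⁰)/SE = 0.6137 / 0.8738 = 0.7023.
df = n − k − 1 = 62 − 3 − 1 = 58.
Two-sided p ≈ 0.4853, which is ≥ 0.1, so fail to reject H₀.
The data do not give significant evidence of an association between litter depth (cm) and CO₂ flux, after adjusting for the other predictors.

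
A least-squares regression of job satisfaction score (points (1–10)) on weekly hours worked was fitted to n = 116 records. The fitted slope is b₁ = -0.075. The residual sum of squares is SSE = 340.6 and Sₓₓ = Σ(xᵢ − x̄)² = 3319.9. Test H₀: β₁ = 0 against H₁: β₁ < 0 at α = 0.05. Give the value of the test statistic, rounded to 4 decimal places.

MSE = SSE/(n − 2) = 340.6/114 = 2.98772.
SE(b₁) = √(MSE/Sₓₓ) = √(2.98772/3319.9) = 0.029999.
t = -0.075 / 0.029999 = -2.5001.
df = n − 2 = 114.
One-sided p ≈ 0.0069, which is < 0.05, so reject H₀.
There is evidence that the true slope on weekly hours worked is negative.

t = -2.5001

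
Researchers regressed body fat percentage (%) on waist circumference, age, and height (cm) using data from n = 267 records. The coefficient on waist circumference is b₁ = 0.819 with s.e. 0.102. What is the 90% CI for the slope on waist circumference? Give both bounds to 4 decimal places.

(0.6506, 0.9874)

df = n − k − 1 = 267 − 3 − 1 = 263.
t* = t_{0.05, 263} = 1.650668.
Margin = t* × SE = 1.650668 × 0.102 = 0.168368.
CI: 0.819 ± 0.168368 → (0.6506, 0.9874).
With 90% confidence, each one-unit increase in waist circumference is associated with a change of between 0.6506 and 0.9874 % in body fat percentage, holding the other predictors fixed.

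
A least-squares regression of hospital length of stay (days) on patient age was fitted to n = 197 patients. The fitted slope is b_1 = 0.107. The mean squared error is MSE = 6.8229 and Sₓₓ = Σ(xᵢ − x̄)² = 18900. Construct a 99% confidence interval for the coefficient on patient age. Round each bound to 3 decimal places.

SE(b_1) = √(MSE/Sₓₓ) = √(6.8229/18900) = 0.019.
df = n − 2 = 195.
t* = t_{0.005, 195} = 2.601276.
Margin = t* × SE = 2.601276 × 0.019 = 0.04942.
CI: 0.107 ± 0.04942 → (0.058, 0.156).
With 99% confidence, each one-unit increase in patient age is associated with a change of between 0.058 and 0.156 days in hospital length of stay.

(0.058, 0.156)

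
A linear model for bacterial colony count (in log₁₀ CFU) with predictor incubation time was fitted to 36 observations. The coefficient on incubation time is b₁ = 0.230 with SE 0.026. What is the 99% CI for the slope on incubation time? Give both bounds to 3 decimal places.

(0.159, 0.301)

df = n − 2 = 36 − 2 = 34.
t* = t_{0.005, 34} = 2.728394.
Margin = t* × SE = 2.728394 × 0.026 = 0.07094.
CI: 0.230 ± 0.07094 → (0.159, 0.301).
With 99% confidence, each one-unit increase in incubation time is associated with a change of between 0.159 and 0.301 log₁₀ CFU in bacterial colony count.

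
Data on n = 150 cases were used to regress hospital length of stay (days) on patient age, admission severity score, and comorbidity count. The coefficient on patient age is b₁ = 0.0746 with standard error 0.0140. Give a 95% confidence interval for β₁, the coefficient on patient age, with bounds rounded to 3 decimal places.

(0.047, 0.102)

df = n − k − 1 = 150 − 3 − 1 = 146.
t* = t_{0.025, 146} = 1.976346.
Margin = t* × SE = 1.976346 × 0.0140 = 0.02767.
CI: 0.0746 ± 0.02767 → (0.047, 0.102).
With 95% confidence, each one-unit increase in patient age is associated with a change of between 0.047 and 0.102 days in hospital length of stay, holding the other predictors fixed.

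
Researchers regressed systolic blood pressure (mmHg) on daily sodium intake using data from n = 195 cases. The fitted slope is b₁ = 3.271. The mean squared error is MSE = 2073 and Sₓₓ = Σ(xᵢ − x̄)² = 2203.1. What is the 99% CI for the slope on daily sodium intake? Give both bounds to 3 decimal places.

(0.747, 5.795)

SE(b₁) = √(MSE/Sₓₓ) = √(2073/2203.1) = 0.970024.
df = n − 2 = 193.
t* = t_{0.005, 193} = 2.601543.
Margin = t* × SE = 2.601543 × 0.970024 = 2.52356.
CI: 3.271 ± 2.52356 → (0.747, 5.795).
With 99% confidence, each one-unit increase in daily sodium intake is associated with a change of between 0.747 and 5.795 mmHg in systolic blood pressure.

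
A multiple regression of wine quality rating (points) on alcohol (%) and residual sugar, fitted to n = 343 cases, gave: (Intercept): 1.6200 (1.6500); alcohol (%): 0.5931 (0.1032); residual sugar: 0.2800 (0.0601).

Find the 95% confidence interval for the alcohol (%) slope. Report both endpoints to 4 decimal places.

Read off: b = 0.5931, SE = 0.1032 for alcohol (%).
df = n − k − 1 = 343 − 2 − 1 = 340.
t* = t_{0.025, 340} = 1.966966.
Margin = t* × SE = 1.966966 × 0.1032 = 0.202991.
CI: 0.5931 ± 0.202991 → (0.3901, 0.7961).

(0.3901, 0.7961)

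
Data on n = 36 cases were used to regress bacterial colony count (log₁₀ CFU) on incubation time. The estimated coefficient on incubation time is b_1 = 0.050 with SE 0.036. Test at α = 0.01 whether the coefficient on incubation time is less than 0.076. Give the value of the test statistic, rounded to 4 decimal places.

H₀: β₁ = 0.076 vs H₁: β₁ < 0.076.
t = (b_1 − β₁⁰)/SE = (0.050 − 0.076) / 0.036 = -0.7222.
df = n − 2 = 36 − 2 = 34.
One-sided p ≈ 0.2375, which is ≥ 0.01, so fail to reject H₀.
The data do not give significant evidence that the true slope on incubation time is below 0.076 log₁₀ CFU per unit.

t = -0.7222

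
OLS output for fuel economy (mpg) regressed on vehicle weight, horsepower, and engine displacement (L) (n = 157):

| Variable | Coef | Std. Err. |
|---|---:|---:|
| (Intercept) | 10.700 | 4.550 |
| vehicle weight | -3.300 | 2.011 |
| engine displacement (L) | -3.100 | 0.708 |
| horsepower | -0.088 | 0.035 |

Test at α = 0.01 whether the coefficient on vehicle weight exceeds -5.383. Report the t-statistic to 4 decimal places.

Read off: b = -3.300, SE = 2.011 for vehicle weight.
H₀: β₁ = -5.383 vs H₁: β₁ > -5.383.
t = (-3.300 − (-5.383)) / 2.011 = 1.0358.
df = n − k − 1 = 157 − 3 − 1 = 153.
One-sided p ≈ 0.1510, which is ≥ 0.01, so fail to reject H₀.
The data do not give significant evidence that the true slope on vehicle weight exceeds -5.383 mpg per unit, holding the other predictors fixed.

t = 1.0358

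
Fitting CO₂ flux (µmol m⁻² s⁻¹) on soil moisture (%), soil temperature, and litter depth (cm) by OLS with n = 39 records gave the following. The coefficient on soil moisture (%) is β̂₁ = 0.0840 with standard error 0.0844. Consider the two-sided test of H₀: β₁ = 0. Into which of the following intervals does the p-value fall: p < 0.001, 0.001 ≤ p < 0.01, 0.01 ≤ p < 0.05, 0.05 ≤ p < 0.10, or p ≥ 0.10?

p ≥ 0.10

t = 0.0840 / 0.0844 = 0.995.
df = n − k − 1 = 39 − 3 − 1 = 35.
Two-sided p = 2·P(T_{35} > |t|) ≈ 0.3264.
So p ≥ 0.10.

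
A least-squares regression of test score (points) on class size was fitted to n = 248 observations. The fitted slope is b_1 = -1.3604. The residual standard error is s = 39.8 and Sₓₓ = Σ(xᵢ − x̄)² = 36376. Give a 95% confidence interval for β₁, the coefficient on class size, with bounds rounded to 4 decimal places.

(-1.7714, -0.9494)

SE(b_1) = s/√Sₓₓ = 39.8/√36376 = 0.208677.
df = n − 2 = 246.
t* = t_{0.025, 246} = 1.969654.
Margin = t* × SE = 1.969654 × 0.208677 = 0.411022.
CI: -1.3604 ± 0.411022 → (-1.7714, -0.9494).
With 95% confidence, each one-unit increase in class size is associated with a change of between -1.7714 and -0.9494 points in test score.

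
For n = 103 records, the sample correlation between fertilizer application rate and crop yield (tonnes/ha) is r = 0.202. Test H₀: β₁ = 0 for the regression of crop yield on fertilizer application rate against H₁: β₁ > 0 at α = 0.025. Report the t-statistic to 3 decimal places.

t = r·√(n − 2)/√(1 − r²) = 0.202·√101/√0.959196 = 2.073.
df = n − 2 = 101.
One-sided p ≈ 0.0204, which is < 0.025, so reject H₀.
There is evidence of a linear association between fertilizer application rate and crop yield.

t = 2.073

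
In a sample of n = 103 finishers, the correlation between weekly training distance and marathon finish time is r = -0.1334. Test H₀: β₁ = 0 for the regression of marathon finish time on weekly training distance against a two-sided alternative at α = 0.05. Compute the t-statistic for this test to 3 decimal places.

t = r·√(n − 2)/√(1 − r²) = -0.1334·√101/√0.982204 = -1.353.
df = n − 2 = 101.
Two-sided p ≈ 0.1792, which is ≥ 0.05, so fail to reject H₀.
The data do not give significant evidence of a linear association between weekly training distance and marathon finish time.

t = -1.353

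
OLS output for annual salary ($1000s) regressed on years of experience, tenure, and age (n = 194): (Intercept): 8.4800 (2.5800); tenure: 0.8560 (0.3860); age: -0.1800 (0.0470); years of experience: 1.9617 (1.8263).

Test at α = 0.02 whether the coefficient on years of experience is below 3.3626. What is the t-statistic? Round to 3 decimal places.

t = -0.767

Read off: b = 1.9617, SE = 1.8263 for years of experience.
H₀: β₁ = 3.3626 vs H₁: β₁ < 3.3626.
t = (1.9617 − 3.3626) / 1.8263 = -0.767.
df = n − k − 1 = 194 − 3 − 1 = 190.
One-sided p ≈ 0.2220, which is ≥ 0.02, so fail to reject H₀.
The data do not give significant evidence that the true slope on years of experience is below 3.3626 $1000s per unit, holding the other predictors fixed.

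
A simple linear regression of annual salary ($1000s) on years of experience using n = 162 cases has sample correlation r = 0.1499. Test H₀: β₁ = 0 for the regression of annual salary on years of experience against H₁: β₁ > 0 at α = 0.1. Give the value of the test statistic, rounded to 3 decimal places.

t = r·√(n − 2)/√(1 − r²) = 0.1499·√160/√0.97753 = 1.918.
df = n − 2 = 160.
One-sided p ≈ 0.0285, which is < 0.1, so reject H₀.
There is evidence of a linear association between years of experience and annual salary.

t = 1.918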